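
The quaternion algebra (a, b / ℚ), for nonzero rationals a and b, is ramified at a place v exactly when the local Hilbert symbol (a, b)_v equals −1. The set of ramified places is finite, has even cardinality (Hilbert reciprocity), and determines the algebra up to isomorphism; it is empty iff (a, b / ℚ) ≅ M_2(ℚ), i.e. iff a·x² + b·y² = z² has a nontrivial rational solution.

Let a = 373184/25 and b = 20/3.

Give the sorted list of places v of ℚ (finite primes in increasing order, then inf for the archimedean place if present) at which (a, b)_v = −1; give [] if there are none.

[2, 3]

Mod squares: a ≡ 119, b ≡ 15. Check v ∈ {∞, 2, 3, 5, 7, 17}.
v=5: a=5^-2·(≡4), b=5^1·(≡3) mod 5; (4|5)=+1, (3|5)=-1; (−1)^{-2·1·2}·(+1)^1·(-1)^-2 = +1.
v=3: a=3^0·(≡2), b=3^-1·(≡2) mod 3; (2|3)=-1, (2|3)=-1; (−1)^{0·-1·1}·(-1)^-1·(-1)^0 = -1.
v=2: v_2(a)=6, v_2(b)=2; units ≡ 7, 7 (mod 8); ε·ε+αω+βω = 1·1+6·0+2·0 ≡ 1  ⇒  (a,b)_2 = -1.
v=17: a=17^1·(≡7), b=17^0·(≡1) mod 17; (7|17)=-1, (1|17)=+1; (−1)^{1·0·8}·(-1)^0·(+1)^1 = +1.
v=∞: 119 > 0 and 15 > 0  ⇒  (a,b)_∞ = +1.
v=7: a=7^3·(≡6), b=7^0·(≡2) mod 7; (6|7)=-1, (2|7)=+1; (−1)^{3·0·3}·(-1)^0·(+1)^3 = +1.
Ram(119, 15) = {2, 3}; no ℚ_2-point on the conic.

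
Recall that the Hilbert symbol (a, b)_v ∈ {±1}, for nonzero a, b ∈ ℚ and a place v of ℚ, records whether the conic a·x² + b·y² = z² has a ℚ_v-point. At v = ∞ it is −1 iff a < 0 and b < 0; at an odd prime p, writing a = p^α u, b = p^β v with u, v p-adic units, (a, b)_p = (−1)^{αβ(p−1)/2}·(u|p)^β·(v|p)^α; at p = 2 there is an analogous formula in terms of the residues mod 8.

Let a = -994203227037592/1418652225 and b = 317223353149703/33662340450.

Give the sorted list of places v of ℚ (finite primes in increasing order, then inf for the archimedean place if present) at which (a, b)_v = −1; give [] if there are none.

Mod squares: a ≡ -598, b ≡ 286. Check v ∈ {∞, 2, 3, 5, 7, 11, 13, 23, 29, 31, 43, 47}.
v=∞: -598 < 0 and 286 > 0  ⇒  (a,b)_∞ = +1.
v=5: a=5^-2·(≡2), b=5^-2·(≡1) mod 5; (2|5)=-1, (1|5)=+1; (−1)^{-2·-2·2}·(-1)^-2·(+1)^-2 = +1.
v=47: a=47^2·(≡45), b=47^0·(≡25) mod 47; (45|47)=-1, (25|47)=+1; (−1)^{2·0·23}·(-1)^0·(+1)^2 = +1.
v=13: a=13^1·(≡7), b=13^1·(≡1) mod 13; (7|13)=-1, (1|13)=+1; (−1)^{1·1·6}·(-1)^1·(+1)^1 = -1.
v=7: a=7^0·(≡4), b=7^2·(≡6) mod 7; (4|7)=+1, (6|7)=-1; (−1)^{0·2·3}·(+1)^2·(-1)^0 = +1.
v=29: a=29^2·(≡2), b=29^4·(≡5) mod 29; (2|29)=-1, (5|29)=+1; (−1)^{2·4·14}·(-1)^4·(+1)^2 = +1.
v=23: a=23^1·(≡11), b=23^2·(≡20) mod 23; (11|23)=-1, (20|23)=-1; (−1)^{1·2·11}·(-1)^2·(-1)^1 = -1.
v=31: a=31^-2·(≡29), b=31^-4·(≡16) mod 31; (29|31)=-1, (16|31)=+1; (−1)^{-2·-4·15}·(-1)^-4·(+1)^-2 = +1.
v=11: a=11^2·(≡6), b=11^3·(≡4) mod 11; (6|11)=-1, (4|11)=+1; (−1)^{2·3·5}·(-1)^3·(+1)^2 = -1.
v=43: a=43^2·(≡14), b=43^0·(≡3) mod 43; (14|43)=+1, (3|43)=-1; (−1)^{2·0·21}·(+1)^0·(-1)^2 = +1.
v=3: a=3^-10·(≡2), b=3^-6·(≡1) mod 3; (2|3)=-1, (1|3)=+1; (−1)^{-10·-6·1}·(-1)^-6·(+1)^-10 = +1.
v=2: v_2(a)=3, v_2(b)=-1; units ≡ 5, 7 (mod 8); ε·ε+αω+βω = 0·1+3·0+-1·1 ≡ 1  ⇒  (a,b)_2 = -1.
Ram(-598, 286) = {2, 11, 13, 23}; no ℚ_2-point on the conic.

[2, 11, 13, 23]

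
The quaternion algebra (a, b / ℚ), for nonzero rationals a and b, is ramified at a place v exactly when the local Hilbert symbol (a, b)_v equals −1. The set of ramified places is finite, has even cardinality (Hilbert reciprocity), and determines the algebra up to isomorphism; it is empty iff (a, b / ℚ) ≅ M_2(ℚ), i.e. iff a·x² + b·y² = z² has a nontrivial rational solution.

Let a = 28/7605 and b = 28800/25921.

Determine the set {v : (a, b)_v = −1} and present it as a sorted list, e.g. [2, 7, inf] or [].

[2, 5]

Mod squares: a ≡ 35, b ≡ 2. Check v ∈ {∞, 2, 3, 5, 7, 13, 23}.
v=∞: 35 > 0 and 2 > 0  ⇒  (a,b)_∞ = +1.
v=23: a=23^0·(≡8), b=23^-2·(≡9) mod 23; (8|23)=+1, (9|23)=+1; (−1)^{0·-2·11}·(+1)^-2·(+1)^0 = +1.
v=3: a=3^-2·(≡2), b=3^2·(≡2) mod 3; (2|3)=-1, (2|3)=-1; (−1)^{-2·2·1}·(-1)^2·(-1)^-2 = +1.
v=7: a=7^1·(≡6), b=7^-2·(≡4) mod 7; (6|7)=-1, (4|7)=+1; (−1)^{1·-2·3}·(-1)^-2·(+1)^1 = +1.
v=13: a=13^-2·(≡9), b=13^0·(≡8) mod 13; (9|13)=+1, (8|13)=-1; (−1)^{-2·0·6}·(+1)^0·(-1)^-2 = +1.
v=2: v_2(a)=2, v_2(b)=7; units ≡ 3, 1 (mod 8); ε·ε+αω+βω = 1·0+2·0+7·1 ≡ 1  ⇒  (a,b)_2 = -1.
v=5: a=5^-1·(≡3), b=5^2·(≡2) mod 5; (3|5)=-1, (2|5)=-1; (−1)^{-1·2·2}·(-1)^2·(-1)^-1 = -1.
Ram(35, 2) = {2, 5}; no ℚ_2-point on the conic.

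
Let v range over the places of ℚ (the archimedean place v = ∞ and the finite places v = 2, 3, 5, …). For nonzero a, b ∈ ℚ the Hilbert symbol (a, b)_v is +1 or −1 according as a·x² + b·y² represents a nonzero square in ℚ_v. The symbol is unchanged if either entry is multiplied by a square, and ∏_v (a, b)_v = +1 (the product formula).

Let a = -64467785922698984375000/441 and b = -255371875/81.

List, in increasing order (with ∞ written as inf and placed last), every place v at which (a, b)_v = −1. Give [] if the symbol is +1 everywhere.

[2, 11, 23, inf]

(a, b) ≡ (-374, -408595) mod (ℚ^×)²; places V = {2, 3, 5, 7, 11, 17, 19, 23, ∞}.
(a,b)_19: α=4, u≡9; β=1, v≡14 (mod 19); (9|19)=+1, (14|19)=-1; sign (−1)^0·+1^1·-1^4 = +1.
(a,b)_∞: sgn(-374)=−, sgn(-408595)=−, so -1.
(a,b)_11: α=3, u≡6; β=1, v≡10 (mod 11); (6|11)=-1, (10|11)=-1; sign (−1)^1·-1^1·-1^3 = -1.
(a,b)_2: α=3, β=0; u≡5, v≡5 (mod 8); ε(u)ε(v)=0·0, αω(v)=3·1, βω(u)=0·1; sum ≡ 1  ⇒  -1.
(a,b)_23: α=4, u≡17; β=1, v≡20 (mod 23); (17|23)=-1, (20|23)=-1; sign (−1)^0·-1^1·-1^4 = -1.
(a,b)_5: α=10, u≡4; β=5, v≡1 (mod 5); (4|5)=+1, (1|5)=+1; sign (−1)^0·+1^5·+1^10 = +1.
(a,b)_7: α=-2, u≡2; β=0, v≡1 (mod 7); (2|7)=+1, (1|7)=+1; sign (−1)^0·+1^0·+1^-2 = +1.
(a,b)_17: α=1, u≡5; β=1, v≡3 (mod 17); (5|17)=-1, (3|17)=-1; sign (−1)^0·-1^1·-1^1 = +1.
(a,b)_3: α=-2, u≡1; β=-4, v≡2 (mod 3); (1|3)=+1, (2|3)=-1; sign (−1)^0·+1^-4·-1^-2 = +1.
|Ram(-374, -408595)| = 4, even; anisotropic at {2, 11, 23, ∞}.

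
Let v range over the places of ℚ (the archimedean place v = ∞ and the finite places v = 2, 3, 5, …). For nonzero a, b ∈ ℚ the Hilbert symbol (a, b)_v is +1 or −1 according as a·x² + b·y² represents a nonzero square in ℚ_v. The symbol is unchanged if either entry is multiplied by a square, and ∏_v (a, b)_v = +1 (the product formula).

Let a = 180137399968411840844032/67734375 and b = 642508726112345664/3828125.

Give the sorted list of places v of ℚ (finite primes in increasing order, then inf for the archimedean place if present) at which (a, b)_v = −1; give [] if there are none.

[3, 41]

(a, b) ≡ (659895, 177045) mod (ℚ^×)²; places V = {2, 3, 5, 7, 11, 13, 17, 29, 37, 41, 53, ∞}.
(a,b)_7: α=0, u≡5; β=-2, v≡1 (mod 7); (5|7)=-1, (1|7)=+1; sign (−1)^0·-1^-2·+1^0 = +1.
(a,b)_2: α=8, β=6; u≡7, v≡5 (mod 8); ε(u)ε(v)=1·0, αω(v)=8·1, βω(u)=6·0; sum ≡ 0  ⇒  +1.
(a,b)_17: α=-2, u≡12; β=0, v≡11 (mod 17); (12|17)=-1, (11|17)=-1; sign (−1)^0·-1^0·-1^-2 = +1.
(a,b)_29: α=1, u≡21; β=1, v≡8 (mod 29); (21|29)=-1, (8|29)=-1; sign (−1)^0·-1^1·-1^1 = +1.
(a,b)_53: α=2, u≡19; β=0, v≡10 (mod 53); (19|53)=-1, (10|53)=+1; sign (−1)^0·-1^0·+1^2 = +1.
(a,b)_37: α=3, u≡33; β=3, v≡16 (mod 37); (33|37)=+1, (16|37)=+1; sign (−1)^0·+1^3·+1^3 = +1.
(a,b)_∞: sgn(659895)=+, sgn(177045)=+, so +1.
(a,b)_5: α=-7, u≡1; β=-7, v≡1 (mod 5); (1|5)=+1, (1|5)=+1; sign (−1)^0·+1^-7·+1^-7 = +1.
(a,b)_3: α=-1, u≡2; β=7, v≡2 (mod 3); (2|3)=-1, (2|3)=-1; sign (−1)^1·-1^7·-1^-1 = -1.
(a,b)_11: α=4, u≡1; β=1, v≡2 (mod 11); (1|11)=+1, (2|11)=-1; sign (−1)^0·+1^1·-1^4 = +1.
(a,b)_41: α=3, u≡25; β=2, v≡15 (mod 41); (25|41)=+1, (15|41)=-1; sign (−1)^0·+1^2·-1^3 = -1.
(a,b)_13: α=2, u≡6; β=2, v≡11 (mod 13); (6|13)=-1, (11|13)=-1; sign (−1)^0·-1^2·-1^2 = +1.
Ram(659895, 177045) = {3, 41}; no ℚ_3-point on the conic.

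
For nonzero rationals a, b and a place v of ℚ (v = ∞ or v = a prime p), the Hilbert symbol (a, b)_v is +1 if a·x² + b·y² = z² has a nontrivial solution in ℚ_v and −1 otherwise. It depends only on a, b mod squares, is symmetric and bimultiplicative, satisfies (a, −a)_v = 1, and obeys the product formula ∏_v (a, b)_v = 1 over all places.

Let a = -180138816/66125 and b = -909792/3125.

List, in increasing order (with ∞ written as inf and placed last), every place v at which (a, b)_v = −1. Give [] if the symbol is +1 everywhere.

[3, 5, 11, inf]

(a, b) ≡ (-2145, -390) mod (ℚ^×)²; places V = {2, 3, 5, 11, 13, 23, ∞}.
(a,b)_11: α=1, u≡4; β=0, v≡7 (mod 11); (4|11)=+1, (7|11)=-1; sign (−1)^0·+1^0·-1^1 = -1.
(a,b)_2: α=6, β=5; u≡7, v≡5 (mod 8); ε(u)ε(v)=1·0, αω(v)=6·1, βω(u)=5·0; sum ≡ 0  ⇒  +1.
(a,b)_13: α=1, u≡9; β=1, v≡12 (mod 13); (9|13)=+1, (12|13)=+1; sign (−1)^0·+1^1·+1^1 = +1.
(a,b)_∞: sgn(-2145)=−, sgn(-390)=−, so -1.
(a,b)_3: α=9, u≡2; β=7, v≡2 (mod 3); (2|3)=-1, (2|3)=-1; sign (−1)^1·-1^7·-1^9 = -1.
(a,b)_23: α=-2, u≡22; β=0, v≡9 (mod 23); (22|23)=-1, (9|23)=+1; sign (−1)^0·-1^0·+1^-2 = +1.
(a,b)_5: α=-3, u≡1; β=-5, v≡3 (mod 5); (1|5)=+1, (3|5)=-1; sign (−1)^0·+1^-5·-1^-3 = -1.
(-2145, -390 / ℚ) ramifies at {3, 5, 11, ∞}: a division algebra.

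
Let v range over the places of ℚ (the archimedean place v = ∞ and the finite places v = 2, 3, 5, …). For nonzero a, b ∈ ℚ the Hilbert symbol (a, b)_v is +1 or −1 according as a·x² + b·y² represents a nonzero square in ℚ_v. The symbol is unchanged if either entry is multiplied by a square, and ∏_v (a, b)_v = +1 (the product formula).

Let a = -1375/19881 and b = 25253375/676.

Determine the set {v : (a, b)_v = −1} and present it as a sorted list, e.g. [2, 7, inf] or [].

[5, 19]

(a, b) ≡ (-55, 20615) mod (ℚ^×)²; places V = {2, 3, 5, 7, 11, 13, 19, 31, 47, ∞}.
(a,b)_3: α=-2, u≡2; β=0, v≡2 (mod 3); (2|3)=-1, (2|3)=-1; sign (−1)^0·-1^0·-1^-2 = +1.
(a,b)_∞: sgn(-55)=−, sgn(20615)=+, so +1.
(a,b)_2: α=0, β=-2; u≡1, v≡7 (mod 8); ε(u)ε(v)=0·1, αω(v)=0·0, βω(u)=-2·0; sum ≡ 0  ⇒  +1.
(a,b)_11: α=1, u≡10; β=0, v≡3 (mod 11); (10|11)=-1, (3|11)=+1; sign (−1)^0·-1^0·+1^1 = +1.
(a,b)_13: α=0, u≡4; β=-2, v≡1 (mod 13); (4|13)=+1, (1|13)=+1; sign (−1)^0·+1^-2·+1^0 = +1.
(a,b)_5: α=3, u≡4; β=3, v≡2 (mod 5); (4|5)=+1, (2|5)=-1; sign (−1)^0·+1^3·-1^3 = -1.
(a,b)_19: α=0, u≡18; β=1, v≡12 (mod 19); (18|19)=-1, (12|19)=-1; sign (−1)^0·-1^1·-1^0 = -1.
(a,b)_31: α=0, u≡2; β=1, v≡4 (mod 31); (2|31)=+1, (4|31)=+1; sign (−1)^0·+1^1·+1^0 = +1.
(a,b)_7: α=0, u≡4; β=3, v≡5 (mod 7); (4|7)=+1, (5|7)=-1; sign (−1)^0·+1^3·-1^0 = +1.
(a,b)_47: α=-2, u≡30; β=0, v≡44 (mod 47); (30|47)=-1, (44|47)=-1; sign (−1)^0·-1^0·-1^-2 = +1.
(-55, 20615 / ℚ) ramifies at {5, 19}: a division algebra.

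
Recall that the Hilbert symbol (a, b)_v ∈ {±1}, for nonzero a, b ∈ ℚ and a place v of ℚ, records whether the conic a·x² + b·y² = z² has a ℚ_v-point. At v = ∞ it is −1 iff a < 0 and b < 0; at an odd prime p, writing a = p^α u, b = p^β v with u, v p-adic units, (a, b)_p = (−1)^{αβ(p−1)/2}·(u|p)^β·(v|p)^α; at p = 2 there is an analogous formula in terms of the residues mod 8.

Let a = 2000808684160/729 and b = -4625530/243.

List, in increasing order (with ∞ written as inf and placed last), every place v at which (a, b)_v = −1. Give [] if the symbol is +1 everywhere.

(a, b) ≡ (10, -82110) mod (ℚ^×)²; places V = {2, 3, 5, 7, 11, 13, 17, 23, ∞}.
(a,b)_7: α=0, u≡6; β=1, v≡2 (mod 7); (6|7)=-1, (2|7)=+1; sign (−1)^0·-1^1·+1^0 = -1.
(a,b)_13: α=2, u≡12; β=2, v≡11 (mod 13); (12|13)=+1, (11|13)=-1; sign (−1)^0·+1^2·-1^2 = +1.
(a,b)_∞: sgn(10)=+, sgn(-82110)=−, so +1.
(a,b)_2: α=7, β=1; u≡5, v≡1 (mod 8); ε(u)ε(v)=0·0, αω(v)=7·0, βω(u)=1·1; sum ≡ 1  ⇒  -1.
(a,b)_23: α=2, u≡5; β=1, v≡9 (mod 23); (5|23)=-1, (9|23)=+1; sign (−1)^0·-1^1·+1^2 = -1.
(a,b)_17: α=2, u≡5; β=1, v≡16 (mod 17); (5|17)=-1, (16|17)=+1; sign (−1)^0·-1^1·+1^2 = -1.
(a,b)_3: α=-6, u≡1; β=-5, v≡2 (mod 3); (1|3)=+1, (2|3)=-1; sign (−1)^0·+1^-5·-1^-6 = +1.
(a,b)_11: α=2, u≡8; β=0, v≡3 (mod 11); (8|11)=-1, (3|11)=+1; sign (−1)^0·-1^0·+1^2 = +1.
(a,b)_5: α=1, u≡3; β=1, v≡3 (mod 5); (3|5)=-1, (3|5)=-1; sign (−1)^0·-1^1·-1^1 = +1.
(10, -82110 / ℚ) ramifies at {2, 7, 17, 23}: a division algebra.

[2, 7, 17, 23]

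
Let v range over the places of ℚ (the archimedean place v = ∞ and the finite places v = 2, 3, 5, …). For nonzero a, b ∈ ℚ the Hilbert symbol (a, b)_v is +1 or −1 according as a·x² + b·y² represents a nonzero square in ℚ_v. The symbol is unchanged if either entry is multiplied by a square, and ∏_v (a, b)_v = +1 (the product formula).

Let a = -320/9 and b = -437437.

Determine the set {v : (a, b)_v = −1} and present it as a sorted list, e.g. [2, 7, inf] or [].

[2, 5, 11, 13, 19, inf]

(a, b) ≡ (-5, -437437) mod (ℚ^×)²; places V = {2, 3, 5, 7, 11, 13, 19, 23, ∞}.
(a,b)_7: α=0, u≡1; β=1, v≡5 (mod 7); (1|7)=+1, (5|7)=-1; sign (−1)^0·+1^1·-1^0 = +1.
(a,b)_2: α=6, β=0; u≡3, v≡3 (mod 8); ε(u)ε(v)=1·1, αω(v)=6·1, βω(u)=0·1; sum ≡ 1  ⇒  -1.
(a,b)_11: α=0, u≡6; β=1, v≡9 (mod 11); (6|11)=-1, (9|11)=+1; sign (−1)^0·-1^1·+1^0 = -1.
(a,b)_∞: sgn(-5)=−, sgn(-437437)=−, so -1.
(a,b)_19: α=0, u≡13; β=1, v≡5 (mod 19); (13|19)=-1, (5|19)=+1; sign (−1)^0·-1^1·+1^0 = -1.
(a,b)_5: α=1, u≡4; β=0, v≡3 (mod 5); (4|5)=+1, (3|5)=-1; sign (−1)^0·+1^0·-1^1 = -1.
(a,b)_3: α=-2, u≡1; β=0, v≡2 (mod 3); (1|3)=+1, (2|3)=-1; sign (−1)^0·+1^0·-1^-2 = +1.
(a,b)_13: α=0, u≡2; β=1, v≡8 (mod 13); (2|13)=-1, (8|13)=-1; sign (−1)^0·-1^1·-1^0 = -1.
(a,b)_23: α=0, u≡13; β=1, v≡2 (mod 23); (13|23)=+1, (2|23)=+1; sign (−1)^0·+1^1·+1^0 = +1.
Ram(-5, -437437) = {2, 5, 11, 13, 19, ∞}; no ℚ_2-point on the conic.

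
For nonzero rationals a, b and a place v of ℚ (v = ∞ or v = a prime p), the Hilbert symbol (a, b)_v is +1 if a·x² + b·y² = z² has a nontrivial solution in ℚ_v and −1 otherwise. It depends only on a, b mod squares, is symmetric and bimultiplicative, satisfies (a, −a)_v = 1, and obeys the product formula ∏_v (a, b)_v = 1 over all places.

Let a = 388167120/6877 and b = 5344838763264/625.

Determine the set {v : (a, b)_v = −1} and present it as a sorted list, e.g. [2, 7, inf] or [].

(a, b) ≡ (36465, 91) mod (ℚ^×)²; places V = {2, 3, 5, 7, 11, 13, 17, 23, 31, ∞}.
(a,b)_∞: sgn(36465)=+, sgn(91)=+, so +1.
(a,b)_23: α=-2, u≡20; β=0, v≡17 (mod 23); (20|23)=-1, (17|23)=-1; sign (−1)^0·-1^0·-1^-2 = +1.
(a,b)_31: α=2, u≡2; β=0, v≡29 (mod 31); (2|31)=+1, (29|31)=-1; sign (−1)^0·+1^0·-1^2 = +1.
(a,b)_13: α=-1, u≡9; β=1, v≡5 (mod 13); (9|13)=+1, (5|13)=-1; sign (−1)^0·+1^1·-1^-1 = -1.
(a,b)_7: α=0, u≡4; β=1, v≡5 (mod 7); (4|7)=+1, (5|7)=-1; sign (−1)^0·+1^1·-1^0 = +1.
(a,b)_3: α=3, u≡2; β=8, v≡1 (mod 3); (2|3)=-1, (1|3)=+1; sign (−1)^0·-1^8·+1^3 = +1.
(a,b)_11: α=1, u≡4; β=2, v≡4 (mod 11); (4|11)=+1, (4|11)=+1; sign (−1)^0·+1^2·+1^1 = +1.
(a,b)_17: α=1, u≡11; β=2, v≡3 (mod 17); (11|17)=-1, (3|17)=-1; sign (−1)^0·-1^2·-1^1 = -1.
(a,b)_2: α=4, β=8; u≡1, v≡3 (mod 8); ε(u)ε(v)=0·1, αω(v)=4·1, βω(u)=8·0; sum ≡ 0  ⇒  +1.
(a,b)_5: α=1, u≡2; β=-4, v≡4 (mod 5); (2|5)=-1, (4|5)=+1; sign (−1)^0·-1^-4·+1^1 = +1.
|Ram(36465, 91)| = 2, even; anisotropic at {13, 17}.

[13, 17]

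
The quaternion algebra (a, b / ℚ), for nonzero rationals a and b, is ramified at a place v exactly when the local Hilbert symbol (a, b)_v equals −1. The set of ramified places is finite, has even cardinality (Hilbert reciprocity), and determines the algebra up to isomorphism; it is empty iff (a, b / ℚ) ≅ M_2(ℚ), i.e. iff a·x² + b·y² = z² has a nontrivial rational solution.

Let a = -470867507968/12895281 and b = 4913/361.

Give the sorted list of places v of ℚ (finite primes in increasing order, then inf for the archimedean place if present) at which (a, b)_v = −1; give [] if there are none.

(a, b) ≡ (-89947, 17) mod (ℚ^×)²; places V = {2, 3, 7, 11, 13, 17, 19, 37, ∞}.
(a,b)_13: α=3, u≡1; β=0, v≡9 (mod 13); (1|13)=+1, (9|13)=+1; sign (−1)^0·+1^0·+1^3 = +1.
(a,b)_∞: sgn(-89947)=−, sgn(17)=+, so +1.
(a,b)_19: α=-2, u≡12; β=-2, v≡11 (mod 19); (12|19)=-1, (11|19)=+1; sign (−1)^0·-1^-2·+1^-2 = +1.
(a,b)_11: α=3, u≡6; β=0, v≡2 (mod 11); (6|11)=-1, (2|11)=-1; sign (−1)^0·-1^0·-1^3 = -1.
(a,b)_37: α=1, u≡25; β=0, v≡5 (mod 37); (25|37)=+1, (5|37)=-1; sign (−1)^0·+1^0·-1^1 = -1.
(a,b)_7: α=-2, u≡6; β=0, v≡5 (mod 7); (6|7)=-1, (5|7)=-1; sign (−1)^0·-1^0·-1^-2 = +1.
(a,b)_3: α=-6, u≡2; β=0, v≡2 (mod 3); (2|3)=-1, (2|3)=-1; sign (−1)^0·-1^0·-1^-6 = +1.
(a,b)_17: α=1, u≡9; β=3, v≡13 (mod 17); (9|17)=+1, (13|17)=+1; sign (−1)^0·+1^3·+1^1 = +1.
(a,b)_2: α=8, β=0; u≡5, v≡1 (mod 8); ε(u)ε(v)=0·0, αω(v)=8·0, βω(u)=0·1; sum ≡ 0  ⇒  +1.
|Ram(-89947, 17)| = 2, even; anisotropic at {11, 37}.

[11, 37]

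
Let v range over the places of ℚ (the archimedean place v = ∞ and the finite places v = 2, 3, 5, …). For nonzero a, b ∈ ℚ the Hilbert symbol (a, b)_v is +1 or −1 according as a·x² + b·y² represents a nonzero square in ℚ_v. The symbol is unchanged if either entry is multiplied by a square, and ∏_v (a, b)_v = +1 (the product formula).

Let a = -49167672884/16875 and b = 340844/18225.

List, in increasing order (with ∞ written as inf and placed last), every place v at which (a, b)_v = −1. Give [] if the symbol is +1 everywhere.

[3, 17, 23, 31]

(a, b) ≡ (-1054527, 1739) mod (ℚ^×)²; places V = {2, 3, 5, 7, 11, 17, 23, 29, 31, 37, 47, ∞}.
(a,b)_17: α=3, u≡1; β=0, v≡11 (mod 17); (1|17)=+1, (11|17)=-1; sign (−1)^0·+1^0·-1^3 = -1.
(a,b)_2: α=2, β=2; u≡1, v≡3 (mod 8); ε(u)ε(v)=0·1, αω(v)=2·1, βω(u)=2·0; sum ≡ 0  ⇒  +1.
(a,b)_31: α=1, u≡11; β=0, v≡21 (mod 31); (11|31)=-1, (21|31)=-1; sign (−1)^0·-1^0·-1^1 = -1.
(a,b)_11: α=2, u≡7; β=0, v≡1 (mod 11); (7|11)=-1, (1|11)=+1; sign (−1)^0·-1^0·+1^2 = +1.
(a,b)_47: α=0, u≡8; β=1, v≡3 (mod 47); (8|47)=+1, (3|47)=+1; sign (−1)^0·+1^1·+1^0 = +1.
(a,b)_3: α=-3, u≡1; β=-6, v≡2 (mod 3); (1|3)=+1, (2|3)=-1; sign (−1)^0·+1^-6·-1^-3 = -1.
(a,b)_7: α=0, u≡4; β=2, v≡3 (mod 7); (4|7)=+1, (3|7)=-1; sign (−1)^0·+1^2·-1^0 = +1.
(a,b)_∞: sgn(-1054527)=−, sgn(1739)=+, so +1.
(a,b)_23: α=1, u≡4; β=0, v≡11 (mod 23); (4|23)=+1, (11|23)=-1; sign (−1)^0·+1^0·-1^1 = -1.
(a,b)_37: α=0, u≡26; β=1, v≡7 (mod 37); (26|37)=+1, (7|37)=+1; sign (−1)^0·+1^1·+1^0 = +1.
(a,b)_5: α=-4, u≡3; β=-2, v≡1 (mod 5); (3|5)=-1, (1|5)=+1; sign (−1)^0·-1^-2·+1^-4 = +1.
(a,b)_29: α=1, u≡26; β=0, v≡5 (mod 29); (26|29)=-1, (5|29)=+1; sign (−1)^0·-1^0·+1^1 = +1.
(-1054527, 1739 / ℚ) ramifies at {3, 17, 23, 31}: a division algebra.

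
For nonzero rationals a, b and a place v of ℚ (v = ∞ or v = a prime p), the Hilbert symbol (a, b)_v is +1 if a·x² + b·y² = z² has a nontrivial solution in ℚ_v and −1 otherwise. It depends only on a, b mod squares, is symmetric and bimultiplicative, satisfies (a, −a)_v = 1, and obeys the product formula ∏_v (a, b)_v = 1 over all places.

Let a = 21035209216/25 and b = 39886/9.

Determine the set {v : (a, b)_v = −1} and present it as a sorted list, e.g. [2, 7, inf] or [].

[11, 37]

Mod squares: a ≡ 1676914, b ≡ 814. Check v ∈ {∞, 2, 3, 5, 7, 11, 17, 31, 37, 43}.
v=3: a=3^0·(≡1), b=3^-2·(≡1) mod 3; (1|3)=+1, (1|3)=+1; (−1)^{0·-2·1}·(+1)^-2·(+1)^0 = +1.
v=11: a=11^0·(≡7), b=11^1·(≡2) mod 11; (7|11)=-1, (2|11)=-1; (−1)^{0·1·5}·(-1)^1·(-1)^0 = -1.
v=7: a=7^2·(≡1), b=7^2·(≡1) mod 7; (1|7)=+1, (1|7)=+1; (−1)^{2·2·3}·(+1)^2·(+1)^2 = +1.
v=31: a=31^1·(≡24), b=31^0·(≡16) mod 31; (24|31)=-1, (16|31)=+1; (−1)^{1·0·15}·(-1)^0·(+1)^1 = +1.
v=43: a=43^1·(≡41), b=43^0·(≡41) mod 43; (41|43)=+1, (41|43)=+1; (−1)^{1·0·21}·(+1)^0·(+1)^1 = +1.
v=2: v_2(a)=9, v_2(b)=1; units ≡ 1, 7 (mod 8); ε·ε+αω+βω = 0·1+9·0+1·0 ≡ 0  ⇒  (a,b)_2 = +1.
v=5: a=5^-2·(≡1), b=5^0·(≡4) mod 5; (1|5)=+1, (4|5)=+1; (−1)^{-2·0·2}·(+1)^0·(+1)^-2 = +1.
v=17: a=17^1·(≡15), b=17^0·(≡8) mod 17; (15|17)=+1, (8|17)=+1; (−1)^{1·0·8}·(+1)^0·(+1)^1 = +1.
v=∞: 1676914 > 0 and 814 > 0  ⇒  (a,b)_∞ = +1.
v=37: a=37^1·(≡28), b=37^1·(≡17) mod 37; (28|37)=+1, (17|37)=-1; (−1)^{1·1·18}·(+1)^1·(-1)^1 = -1.
Ram(1676914, 814) = {11, 37}; no ℚ_11-point on the conic.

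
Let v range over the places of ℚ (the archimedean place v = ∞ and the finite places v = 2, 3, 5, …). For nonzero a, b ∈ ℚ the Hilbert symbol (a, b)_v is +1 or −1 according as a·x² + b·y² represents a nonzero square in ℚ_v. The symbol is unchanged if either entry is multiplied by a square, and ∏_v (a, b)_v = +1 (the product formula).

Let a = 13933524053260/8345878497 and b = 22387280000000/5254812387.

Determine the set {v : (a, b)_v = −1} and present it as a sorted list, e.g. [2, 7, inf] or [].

Mod squares: a ≡ 3795, b ≡ 935. Check v ∈ {∞, 2, 3, 5, 7, 11, 17, 19, 23, 31, 47}.
v=∞: 3795 > 0 and 935 > 0  ⇒  (a,b)_∞ = +1.
v=31: a=31^-2·(≡11), b=31^-2·(≡18) mod 31; (11|31)=-1, (18|31)=+1; (−1)^{-2·-2·15}·(-1)^-2·(+1)^-2 = +1.
v=3: a=3^-7·(≡2), b=3^-4·(≡2) mod 3; (2|3)=-1, (2|3)=-1; (−1)^{-7·-4·1}·(-1)^-4·(-1)^-7 = -1.
v=11: a=11^-1·(≡4), b=11^-1·(≡6) mod 11; (4|11)=+1, (6|11)=-1; (−1)^{-1·-1·5}·(+1)^-1·(-1)^-1 = +1.
v=19: a=19^-2·(≡3), b=19^-2·(≡9) mod 19; (3|19)=-1, (9|19)=+1; (−1)^{-2·-2·9}·(-1)^-2·(+1)^-2 = +1.
v=7: a=7^2·(≡1), b=7^0·(≡1) mod 7; (1|7)=+1, (1|7)=+1; (−1)^{2·0·3}·(+1)^0·(+1)^2 = +1.
v=5: a=5^1·(≡1), b=5^7·(≡2) mod 5; (1|5)=+1, (2|5)=-1; (−1)^{1·7·2}·(+1)^7·(-1)^1 = -1.
v=47: a=47^2·(≡15), b=47^0·(≡8) mod 47; (15|47)=-1, (8|47)=+1; (−1)^{2·0·23}·(-1)^0·(+1)^2 = +1.
v=23: a=23^5·(≡18), b=23^4·(≡19) mod 23; (18|23)=+1, (19|23)=-1; (−1)^{5·4·11}·(+1)^4·(-1)^5 = -1.
v=2: v_2(a)=2, v_2(b)=10; units ≡ 3, 7 (mod 8); ε·ε+αω+βω = 1·1+2·0+10·1 ≡ 1  ⇒  (a,b)_2 = -1.
v=17: a=17^0·(≡2), b=17^-1·(≡9) mod 17; (2|17)=+1, (9|17)=+1; (−1)^{0·-1·8}·(+1)^-1·(+1)^0 = +1.
|Ram(3795, 935)| = 4, even; anisotropic at {2, 3, 5, 23}.

[2, 3, 5, 23]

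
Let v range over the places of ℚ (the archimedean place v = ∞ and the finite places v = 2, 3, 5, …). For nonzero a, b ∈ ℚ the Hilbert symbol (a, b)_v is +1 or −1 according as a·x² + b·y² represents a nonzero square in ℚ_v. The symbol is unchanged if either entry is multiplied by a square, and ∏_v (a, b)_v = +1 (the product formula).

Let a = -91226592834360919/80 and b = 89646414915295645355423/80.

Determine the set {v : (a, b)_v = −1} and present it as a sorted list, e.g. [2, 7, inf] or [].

Mod squares: a ≡ -2795, b ≡ 5192035. Check v ∈ {∞, 2, 5, 13, 19, 23, 31, 41, 43}.
v=13: a=13^1·(≡6), b=13^0·(≡10) mod 13; (6|13)=-1, (10|13)=+1; (−1)^{1·0·6}·(-1)^0·(+1)^1 = +1.
v=19: a=19^2·(≡4), b=19^3·(≡4) mod 19; (4|19)=+1, (4|19)=+1; (−1)^{2·3·9}·(+1)^3·(+1)^2 = +1.
v=5: a=5^-1·(≡1), b=5^-1·(≡3) mod 5; (1|5)=+1, (3|5)=-1; (−1)^{-1·-1·2}·(+1)^-1·(-1)^-1 = -1.
v=31: a=31^2·(≡24), b=31^3·(≡21) mod 31; (24|31)=-1, (21|31)=-1; (−1)^{2·3·15}·(-1)^3·(-1)^2 = -1.
v=∞: -2795 < 0 and 5192035 > 0  ⇒  (a,b)_∞ = +1.
v=23: a=23^4·(≡14), b=23^6·(≡17) mod 23; (14|23)=-1, (17|23)=-1; (−1)^{4·6·11}·(-1)^6·(-1)^4 = +1.
v=2: v_2(a)=-4, v_2(b)=-4; units ≡ 5, 3 (mod 8); ε·ε+αω+βω = 0·1+-4·1+-4·1 ≡ 0  ⇒  (a,b)_2 = +1.
v=43: a=43^1·(≡35), b=43^1·(≡36) mod 43; (35|43)=+1, (36|43)=+1; (−1)^{1·1·21}·(+1)^1·(+1)^1 = -1.
v=41: a=41^2·(≡19), b=41^3·(≡12) mod 41; (19|41)=-1, (12|41)=-1; (−1)^{2·3·20}·(-1)^3·(-1)^2 = -1.
Ram(-2795, 5192035) = {5, 31, 41, 43}; no ℚ_5-point on the conic.

[5, 31, 41, 43]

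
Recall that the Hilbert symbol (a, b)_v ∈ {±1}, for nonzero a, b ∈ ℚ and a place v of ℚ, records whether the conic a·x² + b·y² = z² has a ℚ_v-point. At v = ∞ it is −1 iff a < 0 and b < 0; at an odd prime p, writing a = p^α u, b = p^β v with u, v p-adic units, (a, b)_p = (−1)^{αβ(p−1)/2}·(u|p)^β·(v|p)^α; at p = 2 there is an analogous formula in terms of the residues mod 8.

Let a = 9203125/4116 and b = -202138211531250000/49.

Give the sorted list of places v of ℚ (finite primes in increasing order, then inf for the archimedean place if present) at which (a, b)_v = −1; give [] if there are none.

[3, 17, 29, 41]

(a, b) ≡ (12369, -3739405) mod (ℚ^×)²; places V = {2, 3, 5, 7, 17, 19, 29, 31, 37, 41, ∞}.
(a,b)_7: α=-3, u≡3; β=-2, v≡1 (mod 7); (3|7)=-1, (1|7)=+1; sign (−1)^0·-1^-2·+1^-3 = +1.
(a,b)_29: α=0, u≡27; β=1, v≡18 (mod 29); (27|29)=-1, (18|29)=-1; sign (−1)^0·-1^1·-1^0 = -1.
(a,b)_17: α=0, u≡11; β=1, v≡13 (mod 17); (11|17)=-1, (13|17)=+1; sign (−1)^0·-1^1·+1^0 = -1.
(a,b)_31: α=1, u≡15; β=2, v≡14 (mod 31); (15|31)=-1, (14|31)=+1; sign (−1)^0·-1^2·+1^1 = +1.
(a,b)_19: α=1, u≡7; β=0, v≡5 (mod 19); (7|19)=+1, (5|19)=+1; sign (−1)^0·+1^0·+1^1 = +1.
(a,b)_5: α=6, u≡4; β=9, v≡4 (mod 5); (4|5)=+1, (4|5)=+1; sign (−1)^0·+1^9·+1^6 = +1.
(a,b)_41: α=0, u≡14; β=1, v≡36 (mod 41); (14|41)=-1, (36|41)=+1; sign (−1)^0·-1^1·+1^0 = -1.
(a,b)_37: α=0, u≡21; β=1, v≡15 (mod 37); (21|37)=+1, (15|37)=-1; sign (−1)^0·+1^1·-1^0 = +1.
(a,b)_3: α=-1, u≡1; β=2, v≡2 (mod 3); (1|3)=+1, (2|3)=-1; sign (−1)^0·+1^2·-1^-1 = -1.
(a,b)_2: α=-2, β=4; u≡1, v≡3 (mod 8); ε(u)ε(v)=0·1, αω(v)=-2·1, βω(u)=4·0; sum ≡ 0  ⇒  +1.
(a,b)_∞: sgn(12369)=+, sgn(-3739405)=−, so +1.
Ram(12369, -3739405) = {3, 17, 29, 41}; no ℚ_3-point on the conic.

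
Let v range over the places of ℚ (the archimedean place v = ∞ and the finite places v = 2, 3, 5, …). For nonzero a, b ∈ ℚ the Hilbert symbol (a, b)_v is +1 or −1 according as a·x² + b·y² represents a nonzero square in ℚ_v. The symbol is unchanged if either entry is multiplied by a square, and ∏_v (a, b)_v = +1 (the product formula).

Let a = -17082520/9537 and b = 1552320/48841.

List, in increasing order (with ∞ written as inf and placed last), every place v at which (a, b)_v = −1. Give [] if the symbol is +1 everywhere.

[5, 7]

(a, b) ≡ (-2310, 55) mod (ℚ^×)²; places V = {2, 3, 5, 7, 11, 13, 17, 19, ∞}.
(a,b)_13: α=2, u≡1; β=-2, v≡1 (mod 13); (1|13)=+1, (1|13)=+1; sign (−1)^0·+1^-2·+1^2 = +1.
(a,b)_11: α=-1, u≡2; β=1, v≡1 (mod 11); (2|11)=-1, (1|11)=+1; sign (−1)^1·-1^1·+1^-1 = +1.
(a,b)_17: α=-2, u≡2; β=-2, v≡1 (mod 17); (2|17)=+1, (1|17)=+1; sign (−1)^0·+1^-2·+1^-2 = +1.
(a,b)_19: α=2, u≡10; β=0, v≡7 (mod 19); (10|19)=-1, (7|19)=+1; sign (−1)^0·-1^0·+1^2 = +1.
(a,b)_2: α=3, β=6; u≡5, v≡7 (mod 8); ε(u)ε(v)=0·1, αω(v)=3·0, βω(u)=6·1; sum ≡ 0  ⇒  +1.
(a,b)_3: α=-1, u≡1; β=2, v≡1 (mod 3); (1|3)=+1, (1|3)=+1; sign (−1)^0·+1^2·+1^-1 = +1.
(a,b)_5: α=1, u≡3; β=1, v≡4 (mod 5); (3|5)=-1, (4|5)=+1; sign (−1)^0·-1^1·+1^1 = -1.
(a,b)_7: α=1, u≡5; β=2, v≡6 (mod 7); (5|7)=-1, (6|7)=-1; sign (−1)^0·-1^2·-1^1 = -1.
(a,b)_∞: sgn(-2310)=−, sgn(55)=+, so +1.
|Ram(-2310, 55)| = 2, even; anisotropic at {5, 7}.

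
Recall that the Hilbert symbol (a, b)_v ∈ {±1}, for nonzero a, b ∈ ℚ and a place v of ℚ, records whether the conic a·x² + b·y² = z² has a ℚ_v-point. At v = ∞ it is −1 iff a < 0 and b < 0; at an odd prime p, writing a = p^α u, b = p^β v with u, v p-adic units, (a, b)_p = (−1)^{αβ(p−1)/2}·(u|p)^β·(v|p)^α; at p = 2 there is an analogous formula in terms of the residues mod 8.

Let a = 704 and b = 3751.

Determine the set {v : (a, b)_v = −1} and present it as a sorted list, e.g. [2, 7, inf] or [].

(a, b) ≡ (11, 31) mod (ℚ^×)²; places V = {2, 11, 31, ∞}.
(a,b)_2: α=6, β=0; u≡3, v≡7 (mod 8); ε(u)ε(v)=1·1, αω(v)=6·0, βω(u)=0·1; sum ≡ 1  ⇒  -1.
(a,b)_∞: sgn(11)=+, sgn(31)=+, so +1.
(a,b)_31: α=0, u≡22; β=1, v≡28 (mod 31); (22|31)=-1, (28|31)=+1; sign (−1)^0·-1^1·+1^0 = -1.
(a,b)_11: α=1, u≡9; β=2, v≡9 (mod 11); (9|11)=+1, (9|11)=+1; sign (−1)^0·+1^2·+1^1 = +1.
|Ram(11, 31)| = 2, even; anisotropic at {2, 31}.

[2, 31]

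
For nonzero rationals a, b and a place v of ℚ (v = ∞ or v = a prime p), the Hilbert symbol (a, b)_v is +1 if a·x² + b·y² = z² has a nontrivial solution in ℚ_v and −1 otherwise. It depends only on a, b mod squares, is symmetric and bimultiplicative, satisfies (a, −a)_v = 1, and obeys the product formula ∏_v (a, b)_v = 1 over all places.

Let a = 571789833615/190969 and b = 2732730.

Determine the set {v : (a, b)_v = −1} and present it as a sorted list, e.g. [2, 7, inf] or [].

[5, 13]

Mod squares: a ≡ 15015, b ≡ 330. Check v ∈ {∞, 2, 3, 5, 7, 11, 13, 17, 19, 23}.
v=2: v_2(a)=0, v_2(b)=1; units ≡ 7, 5 (mod 8); ε·ε+αω+βω = 1·0+0·1+1·0 ≡ 0  ⇒  (a,b)_2 = +1.
v=3: a=3^3·(≡1), b=3^1·(≡2) mod 3; (1|3)=+1, (2|3)=-1; (−1)^{3·1·1}·(+1)^1·(-1)^3 = +1.
v=5: a=5^1·(≡2), b=5^1·(≡1) mod 5; (2|5)=-1, (1|5)=+1; (−1)^{1·1·2}·(-1)^1·(+1)^1 = -1.
v=13: a=13^1·(≡6), b=13^2·(≡11) mod 13; (6|13)=-1, (11|13)=-1; (−1)^{1·2·6}·(-1)^2·(-1)^1 = -1.
v=7: a=7^1·(≡3), b=7^2·(≡1) mod 7; (3|7)=-1, (1|7)=+1; (−1)^{1·2·3}·(-1)^2·(+1)^1 = +1.
v=17: a=17^2·(≡1), b=17^0·(≡14) mod 17; (1|17)=+1, (14|17)=-1; (−1)^{2·0·8}·(+1)^0·(-1)^2 = +1.
v=11: a=11^5·(≡3), b=11^1·(≡6) mod 11; (3|11)=+1, (6|11)=-1; (−1)^{5·1·5}·(+1)^1·(-1)^5 = +1.
v=23: a=23^-2·(≡5), b=23^0·(≡8) mod 23; (5|23)=-1, (8|23)=+1; (−1)^{-2·0·11}·(-1)^0·(+1)^-2 = +1.
v=∞: 15015 > 0 and 330 > 0  ⇒  (a,b)_∞ = +1.
v=19: a=19^-2·(≡5), b=19^0·(≡17) mod 19; (5|19)=+1, (17|19)=+1; (−1)^{-2·0·9}·(+1)^0·(+1)^-2 = +1.
|Ram(15015, 330)| = 2, even; anisotropic at {5, 13}.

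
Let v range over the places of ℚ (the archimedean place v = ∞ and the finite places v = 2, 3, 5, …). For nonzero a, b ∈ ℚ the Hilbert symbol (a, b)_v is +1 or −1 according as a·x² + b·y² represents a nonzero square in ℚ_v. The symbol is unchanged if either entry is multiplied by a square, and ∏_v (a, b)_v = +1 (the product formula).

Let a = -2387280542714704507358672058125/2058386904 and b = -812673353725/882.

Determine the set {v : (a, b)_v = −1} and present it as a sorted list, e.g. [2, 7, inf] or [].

[2, 17, 31, inf]

(a, b) ≡ (-60078, -1178) mod (ℚ^×)²; places V = {2, 3, 5, 7, 17, 19, 23, 31, ∞}.
(a,b)_2: α=-3, β=-1; u≡1, v≡3 (mod 8); ε(u)ε(v)=0·1, αω(v)=-3·1, βω(u)=-1·0; sum ≡ 1  ⇒  -1.
(a,b)_23: α=4, u≡19; β=2, v≡8 (mod 23); (19|23)=-1, (8|23)=+1; sign (−1)^0·-1^2·+1^4 = +1.
(a,b)_5: α=4, u≡3; β=2, v≡3 (mod 5); (3|5)=-1, (3|5)=-1; sign (−1)^0·-1^2·-1^4 = +1.
(a,b)_7: α=-6, u≡5; β=-2, v≡3 (mod 7); (5|7)=-1, (3|7)=-1; sign (−1)^0·-1^-2·-1^-6 = +1.
(a,b)_19: α=9, u≡17; β=3, v≡13 (mod 19); (17|19)=+1, (13|19)=-1; sign (−1)^1·+1^3·-1^9 = +1.
(a,b)_3: α=-7, u≡2; β=-2, v≡1 (mod 3); (2|3)=-1, (1|3)=+1; sign (−1)^0·-1^-2·+1^-7 = +1.
(a,b)_31: α=3, u≡23; β=1, v≡11 (mod 31); (23|31)=-1, (11|31)=-1; sign (−1)^1·-1^1·-1^3 = -1.
(a,b)_∞: sgn(-60078)=−, sgn(-1178)=−, so -1.
(a,b)_17: α=5, u≡2; β=2, v≡12 (mod 17); (2|17)=+1, (12|17)=-1; sign (−1)^0·+1^2·-1^5 = -1.
(-60078, -1178 / ℚ) ramifies at {2, 17, 31, ∞}: a division algebra.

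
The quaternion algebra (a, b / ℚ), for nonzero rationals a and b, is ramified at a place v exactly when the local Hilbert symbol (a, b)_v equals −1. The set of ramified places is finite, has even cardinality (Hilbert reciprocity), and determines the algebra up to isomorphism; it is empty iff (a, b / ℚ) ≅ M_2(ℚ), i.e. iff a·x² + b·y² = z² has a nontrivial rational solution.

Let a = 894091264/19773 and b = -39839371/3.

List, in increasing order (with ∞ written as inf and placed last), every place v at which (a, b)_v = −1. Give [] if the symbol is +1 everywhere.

Mod squares: a ≡ 5863, b ≡ -987753. Check v ∈ {∞, 2, 3, 11, 13, 19, 31, 41, 43}.
v=31: a=31^0·(≡2), b=31^1·(≡19) mod 31; (2|31)=+1, (19|31)=+1; (−1)^{0·1·15}·(+1)^1·(+1)^0 = +1.
v=2: v_2(a)=14, v_2(b)=0; units ≡ 7, 7 (mod 8); ε·ε+αω+βω = 1·1+14·0+0·0 ≡ 1  ⇒  (a,b)_2 = -1.
v=43: a=43^0·(≡24), b=43^1·(≡8) mod 43; (24|43)=+1, (8|43)=-1; (−1)^{0·1·21}·(+1)^1·(-1)^0 = +1.
v=∞: 5863 > 0 and -987753 < 0  ⇒  (a,b)_∞ = +1.
v=19: a=19^0·(≡16), b=19^1·(≡4) mod 19; (16|19)=+1, (4|19)=+1; (−1)^{0·1·9}·(+1)^1·(+1)^0 = +1.
v=11: a=11^3·(≡3), b=11^2·(≡4) mod 11; (3|11)=+1, (4|11)=+1; (−1)^{3·2·5}·(+1)^2·(+1)^3 = +1.
v=3: a=3^-2·(≡1), b=3^-1·(≡2) mod 3; (1|3)=+1, (2|3)=-1; (−1)^{-2·-1·1}·(+1)^-1·(-1)^-2 = +1.
v=13: a=13^-3·(≡3), b=13^1·(≡9) mod 13; (3|13)=+1, (9|13)=+1; (−1)^{-3·1·6}·(+1)^1·(+1)^-3 = +1.
v=41: a=41^1·(≡32), b=41^0·(≡14) mod 41; (32|41)=+1, (14|41)=-1; (−1)^{1·0·20}·(+1)^0·(-1)^1 = -1.
|Ram(5863, -987753)| = 2, even; anisotropic at {2, 41}.

[2, 41]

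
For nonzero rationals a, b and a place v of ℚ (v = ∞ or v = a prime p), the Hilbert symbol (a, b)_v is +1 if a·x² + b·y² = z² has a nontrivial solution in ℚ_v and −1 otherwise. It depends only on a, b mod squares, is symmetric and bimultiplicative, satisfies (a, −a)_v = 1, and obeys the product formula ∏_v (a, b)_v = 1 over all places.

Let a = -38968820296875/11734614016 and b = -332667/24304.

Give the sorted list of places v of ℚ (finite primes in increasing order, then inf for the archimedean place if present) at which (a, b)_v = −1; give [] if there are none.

Mod squares: a ≡ -1581, b ≡ -93. Check v ∈ {∞, 2, 3, 5, 7, 17, 19, 31, 37}.
v=3: a=3^7·(≡1), b=3^5·(≡2) mod 3; (1|3)=+1, (2|3)=-1; (−1)^{7·5·1}·(+1)^5·(-1)^7 = +1.
v=17: a=17^1·(≡16), b=17^0·(≡16) mod 17; (16|17)=+1, (16|17)=+1; (−1)^{1·0·8}·(+1)^0·(+1)^1 = +1.
v=37: a=37^2·(≡21), b=37^2·(≡19) mod 37; (21|37)=+1, (19|37)=-1; (−1)^{2·2·18}·(+1)^2·(-1)^2 = +1.
v=5: a=5^6·(≡1), b=5^0·(≡2) mod 5; (1|5)=+1, (2|5)=-1; (−1)^{6·0·2}·(+1)^0·(-1)^6 = +1.
v=7: a=7^2·(≡1), b=7^-2·(≡6) mod 7; (1|7)=+1, (6|7)=-1; (−1)^{2·-2·3}·(+1)^-2·(-1)^2 = +1.
v=19: a=19^-2·(≡8), b=19^0·(≡14) mod 19; (8|19)=-1, (14|19)=-1; (−1)^{-2·0·9}·(-1)^0·(-1)^-2 = +1.
v=∞: -1581 < 0 and -93 < 0  ⇒  (a,b)_∞ = -1.
v=2: v_2(a)=-20, v_2(b)=-4; units ≡ 3, 3 (mod 8); ε·ε+αω+βω = 1·1+-20·1+-4·1 ≡ 1  ⇒  (a,b)_2 = -1.
v=31: a=31^-1·(≡17), b=31^-1·(≡20) mod 31; (17|31)=-1, (20|31)=+1; (−1)^{-1·-1·15}·(-1)^-1·(+1)^-1 = +1.
|Ram(-1581, -93)| = 2, even; anisotropic at {2, ∞}.

[2, inf]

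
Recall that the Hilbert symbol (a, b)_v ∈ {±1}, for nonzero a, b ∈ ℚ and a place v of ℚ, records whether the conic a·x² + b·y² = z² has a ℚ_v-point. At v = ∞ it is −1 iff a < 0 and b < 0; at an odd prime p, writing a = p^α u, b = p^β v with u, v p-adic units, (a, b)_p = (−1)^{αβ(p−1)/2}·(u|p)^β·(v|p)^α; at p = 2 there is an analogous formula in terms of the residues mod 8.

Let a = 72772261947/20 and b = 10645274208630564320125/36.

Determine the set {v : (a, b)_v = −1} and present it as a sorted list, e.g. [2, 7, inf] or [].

[5, 7, 11, 17]

Mod squares: a ≡ 1870935, b ≡ 805. Check v ∈ {∞, 2, 3, 5, 7, 11, 17, 23, 29}.
v=2: v_2(a)=-2, v_2(b)=-2; units ≡ 7, 5 (mod 8); ε·ε+αω+βω = 1·0+-2·1+-2·0 ≡ 0  ⇒  (a,b)_2 = +1.
v=5: a=5^-1·(≡3), b=5^3·(≡1) mod 5; (3|5)=-1, (1|5)=+1; (−1)^{-1·3·2}·(-1)^3·(+1)^-1 = -1.
v=7: a=7^4·(≡6), b=7^7·(≡6) mod 7; (6|7)=-1, (6|7)=-1; (−1)^{4·7·3}·(-1)^7·(-1)^4 = -1.
v=11: a=11^1·(≡3), b=11^2·(≡8) mod 11; (3|11)=+1, (8|11)=-1; (−1)^{1·2·5}·(+1)^2·(-1)^1 = -1.
v=23: a=23^1·(≡11), b=23^3·(≡8) mod 23; (11|23)=-1, (8|23)=+1; (−1)^{1·3·11}·(-1)^3·(+1)^1 = +1.
v=29: a=29^1·(≡8), b=29^2·(≡20) mod 29; (8|29)=-1, (20|29)=+1; (−1)^{1·2·14}·(-1)^2·(+1)^1 = +1.
v=∞: 1870935 > 0 and 805 > 0  ⇒  (a,b)_∞ = +1.
v=3: a=3^5·(≡2), b=3^-2·(≡1) mod 3; (2|3)=-1, (1|3)=+1; (−1)^{5·-2·1}·(-1)^-2·(+1)^5 = +1.
v=17: a=17^1·(≡10), b=17^4·(≡10) mod 17; (10|17)=-1, (10|17)=-1; (−1)^{1·4·8}·(-1)^4·(-1)^1 = -1.
Ram(1870935, 805) = {5, 7, 11, 17}; no ℚ_5-point on the conic.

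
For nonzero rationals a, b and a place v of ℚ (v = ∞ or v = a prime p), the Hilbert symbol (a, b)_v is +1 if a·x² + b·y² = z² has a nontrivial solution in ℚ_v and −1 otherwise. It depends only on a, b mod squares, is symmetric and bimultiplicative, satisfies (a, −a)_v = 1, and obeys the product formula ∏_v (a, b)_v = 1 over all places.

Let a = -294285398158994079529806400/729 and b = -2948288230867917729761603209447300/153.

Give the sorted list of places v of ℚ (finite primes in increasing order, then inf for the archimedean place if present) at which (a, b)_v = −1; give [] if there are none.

Mod squares: a ≡ -24769, b ≡ -262769. Check v ∈ {∞, 2, 3, 5, 11, 13, 17, 29, 31, 41, 47}.
v=29: a=29^2·(≡21), b=29^3·(≡5) mod 29; (21|29)=-1, (5|29)=+1; (−1)^{2·3·14}·(-1)^3·(+1)^2 = -1.
v=3: a=3^-6·(≡2), b=3^-2·(≡1) mod 3; (2|3)=-1, (1|3)=+1; (−1)^{-6·-2·1}·(-1)^-2·(+1)^-6 = +1.
v=2: v_2(a)=6, v_2(b)=2; units ≡ 7, 7 (mod 8); ε·ε+αω+βω = 1·1+6·0+2·0 ≡ 1  ⇒  (a,b)_2 = -1.
v=17: a=17^1·(≡7), b=17^-1·(≡2) mod 17; (7|17)=-1, (2|17)=+1; (−1)^{1·-1·8}·(-1)^-1·(+1)^1 = -1.
v=13: a=13^2·(≡10), b=13^3·(≡2) mod 13; (10|13)=+1, (2|13)=-1; (−1)^{2·3·6}·(+1)^3·(-1)^2 = +1.
v=5: a=5^2·(≡1), b=5^2·(≡1) mod 5; (1|5)=+1, (1|5)=+1; (−1)^{2·2·2}·(+1)^2·(+1)^2 = +1.
v=41: a=41^2·(≡33), b=41^3·(≡35) mod 41; (33|41)=+1, (35|41)=-1; (−1)^{2·3·20}·(+1)^3·(-1)^2 = +1.
v=11: a=11^4·(≡5), b=11^6·(≡6) mod 11; (5|11)=+1, (6|11)=-1; (−1)^{4·6·5}·(+1)^6·(-1)^4 = +1.
v=∞: -24769 < 0 and -262769 < 0  ⇒  (a,b)_∞ = -1.
v=47: a=47^3·(≡14), b=47^4·(≡18) mod 47; (14|47)=+1, (18|47)=+1; (−1)^{3·4·23}·(+1)^4·(+1)^3 = +1.
v=31: a=31^3·(≡4), b=31^4·(≡7) mod 31; (4|31)=+1, (7|31)=+1; (−1)^{3·4·15}·(+1)^4·(+1)^3 = +1.
(-24769, -262769 / ℚ) ramifies at {2, 17, 29, ∞}: a division algebra.

[2, 17, 29, inf]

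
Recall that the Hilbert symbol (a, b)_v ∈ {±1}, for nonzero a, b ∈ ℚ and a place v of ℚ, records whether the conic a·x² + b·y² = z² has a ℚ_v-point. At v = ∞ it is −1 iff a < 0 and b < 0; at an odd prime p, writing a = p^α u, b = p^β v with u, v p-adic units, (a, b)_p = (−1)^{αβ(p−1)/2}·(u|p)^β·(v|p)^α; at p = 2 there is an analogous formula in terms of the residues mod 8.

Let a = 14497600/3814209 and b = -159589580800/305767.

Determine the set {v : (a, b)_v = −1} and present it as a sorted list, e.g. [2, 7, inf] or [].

[7, 13, 17, 41]

(a, b) ≡ (9061, -2727361) mod (ℚ^×)²; places V = {2, 3, 5, 7, 11, 13, 17, 19, 31, 41, 43, ∞}.
(a,b)_∞: sgn(9061)=+, sgn(-2727361)=−, so +1.
(a,b)_17: α=1, u≡3; β=1, v≡9 (mod 17); (3|17)=-1, (9|17)=+1; sign (−1)^0·-1^1·+1^1 = -1.
(a,b)_2: α=6, β=14; u≡5, v≡7 (mod 8); ε(u)ε(v)=0·1, αω(v)=6·0, βω(u)=14·1; sum ≡ 0  ⇒  +1.
(a,b)_11: α=0, u≡6; β=-2, v≡4 (mod 11); (6|11)=-1, (4|11)=+1; sign (−1)^0·-1^-2·+1^0 = +1.
(a,b)_41: α=1, u≡9; β=1, v≡3 (mod 41); (9|41)=+1, (3|41)=-1; sign (−1)^0·+1^1·-1^1 = -1.
(a,b)_43: α=0, u≡14; β=1, v≡36 (mod 43); (14|43)=+1, (36|43)=+1; sign (−1)^0·+1^1·+1^0 = +1.
(a,b)_5: α=2, u≡1; β=2, v≡4 (mod 5); (1|5)=+1, (4|5)=+1; sign (−1)^0·+1^2·+1^2 = +1.
(a,b)_13: α=1, u≡11; β=1, v≡9 (mod 13); (11|13)=-1, (9|13)=+1; sign (−1)^0·-1^1·+1^1 = -1.
(a,b)_7: α=-2, u≡5; β=-1, v≡1 (mod 7); (5|7)=-1, (1|7)=+1; sign (−1)^0·-1^-1·+1^-2 = -1.
(a,b)_19: α=0, u≡9; β=-2, v≡12 (mod 19); (9|19)=+1, (12|19)=-1; sign (−1)^0·+1^-2·-1^0 = +1.
(a,b)_31: α=-2, u≡16; β=0, v≡1 (mod 31); (16|31)=+1, (1|31)=+1; sign (−1)^0·+1^0·+1^-2 = +1.
(a,b)_3: α=-4, u≡1; β=0, v≡2 (mod 3); (1|3)=+1, (2|3)=-1; sign (−1)^0·+1^0·-1^-4 = +1.
Ram(9061, -2727361) = {7, 13, 17, 41}; no ℚ_7-point on the conic.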